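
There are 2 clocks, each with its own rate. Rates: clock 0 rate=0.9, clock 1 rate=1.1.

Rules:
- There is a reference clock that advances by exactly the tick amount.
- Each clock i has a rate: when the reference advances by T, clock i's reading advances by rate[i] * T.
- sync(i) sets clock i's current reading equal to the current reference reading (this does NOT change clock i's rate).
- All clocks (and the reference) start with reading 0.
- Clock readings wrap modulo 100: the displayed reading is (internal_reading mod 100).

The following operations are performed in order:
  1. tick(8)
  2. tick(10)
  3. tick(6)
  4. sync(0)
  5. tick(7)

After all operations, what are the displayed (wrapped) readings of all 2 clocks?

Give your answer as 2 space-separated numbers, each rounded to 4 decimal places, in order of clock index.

Answer: 30.3000 34.1000

Derivation:
After op 1 tick(8): ref=8.0000 raw=[7.2000 8.8000]
After op 2 tick(10): ref=18.0000 raw=[16.2000 19.8000]
After op 3 tick(6): ref=24.0000 raw=[21.6000 26.4000]
After op 4 sync(0): ref=24.0000 raw=[24.0000 26.4000]
After op 5 tick(7): ref=31.0000 raw=[30.3000 34.1000]
Wrap final raw readings (mod 100): 30.3000 mod 100 = 30.3000; 34.1000 mod 100 = 34.1000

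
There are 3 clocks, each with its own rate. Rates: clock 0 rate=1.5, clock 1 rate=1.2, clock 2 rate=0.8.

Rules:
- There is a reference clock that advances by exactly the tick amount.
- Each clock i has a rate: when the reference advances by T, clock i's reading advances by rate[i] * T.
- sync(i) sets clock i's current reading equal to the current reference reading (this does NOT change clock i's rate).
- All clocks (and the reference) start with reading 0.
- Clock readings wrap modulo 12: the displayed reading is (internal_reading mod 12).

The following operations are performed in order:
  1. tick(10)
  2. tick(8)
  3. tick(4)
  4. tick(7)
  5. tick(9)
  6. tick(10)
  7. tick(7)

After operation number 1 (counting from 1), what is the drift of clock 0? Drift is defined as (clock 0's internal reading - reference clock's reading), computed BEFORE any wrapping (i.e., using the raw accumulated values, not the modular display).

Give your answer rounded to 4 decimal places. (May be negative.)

Answer: 5.0000

Derivation:
After op 1 tick(10): ref=10.0000 raw=[15.0000 12.0000 8.0000]
Drift of clock 0 after op 1: 15.0000 - 10.0000 = 5.0000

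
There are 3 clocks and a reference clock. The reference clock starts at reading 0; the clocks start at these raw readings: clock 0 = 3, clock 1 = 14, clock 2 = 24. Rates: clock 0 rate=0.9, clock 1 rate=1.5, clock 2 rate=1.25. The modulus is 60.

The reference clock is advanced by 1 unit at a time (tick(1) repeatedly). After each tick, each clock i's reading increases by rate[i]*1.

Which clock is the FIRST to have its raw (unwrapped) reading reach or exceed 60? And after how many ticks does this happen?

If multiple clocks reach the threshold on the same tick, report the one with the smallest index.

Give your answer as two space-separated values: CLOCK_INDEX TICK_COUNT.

Answer: 2 29

Derivation:
clock 0: start=3, rate=0.9, needs 60-3 = 57; ticks = ceil(57/0.9) = ceil(63.3333) = 64; reading at tick 64 = 3 + 0.9*64 = 60.6000
clock 1: start=14, rate=1.5, needs 60-14 = 46; ticks = ceil(46/1.5) = ceil(30.6667) = 31; reading at tick 31 = 14 + 1.5*31 = 60.5000
clock 2: start=24, rate=1.25, needs 60-24 = 36; ticks = ceil(36/1.25) = ceil(28.8000) = 29; reading at tick 29 = 24 + 1.25*29 = 60.2500
Minimum tick count = 29; winners = [2]; smallest index = 2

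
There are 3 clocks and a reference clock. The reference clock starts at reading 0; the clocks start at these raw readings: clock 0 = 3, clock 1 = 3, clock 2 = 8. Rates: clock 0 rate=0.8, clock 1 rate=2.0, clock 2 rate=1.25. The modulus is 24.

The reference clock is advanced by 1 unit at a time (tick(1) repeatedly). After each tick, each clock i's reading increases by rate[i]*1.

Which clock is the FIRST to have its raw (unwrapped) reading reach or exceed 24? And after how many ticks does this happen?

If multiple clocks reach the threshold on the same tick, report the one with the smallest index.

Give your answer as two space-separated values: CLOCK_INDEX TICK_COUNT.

Answer: 1 11

Derivation:
clock 0: start=3, rate=0.8, needs 24-3 = 21; ticks = ceil(21/0.8) = ceil(26.2500) = 27; reading at tick 27 = 3 + 0.8*27 = 24.6000
clock 1: start=3, rate=2.0, needs 24-3 = 21; ticks = ceil(21/2.0) = ceil(10.5000) = 11; reading at tick 11 = 3 + 2.0*11 = 25.0000
clock 2: start=8, rate=1.25, needs 24-8 = 16; ticks = ceil(16/1.25) = ceil(12.8000) = 13; reading at tick 13 = 8 + 1.25*13 = 24.2500
Minimum tick count = 11; winners = [1]; smallest index = 1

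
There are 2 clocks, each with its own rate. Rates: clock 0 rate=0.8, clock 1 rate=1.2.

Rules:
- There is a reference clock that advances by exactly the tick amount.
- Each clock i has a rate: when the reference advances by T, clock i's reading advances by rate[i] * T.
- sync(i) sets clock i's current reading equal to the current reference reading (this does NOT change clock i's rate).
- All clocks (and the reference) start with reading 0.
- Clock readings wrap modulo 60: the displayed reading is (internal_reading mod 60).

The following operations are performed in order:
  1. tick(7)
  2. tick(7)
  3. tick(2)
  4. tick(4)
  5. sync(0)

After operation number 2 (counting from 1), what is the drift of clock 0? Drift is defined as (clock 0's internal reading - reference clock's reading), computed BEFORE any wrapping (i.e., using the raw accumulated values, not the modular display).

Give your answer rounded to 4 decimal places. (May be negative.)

After op 1 tick(7): ref=7.0000 raw=[5.6000 8.4000]
After op 2 tick(7): ref=14.0000 raw=[11.2000 16.8000]
Drift of clock 0 after op 2: 11.2000 - 14.0000 = -2.8000

Answer: -2.8000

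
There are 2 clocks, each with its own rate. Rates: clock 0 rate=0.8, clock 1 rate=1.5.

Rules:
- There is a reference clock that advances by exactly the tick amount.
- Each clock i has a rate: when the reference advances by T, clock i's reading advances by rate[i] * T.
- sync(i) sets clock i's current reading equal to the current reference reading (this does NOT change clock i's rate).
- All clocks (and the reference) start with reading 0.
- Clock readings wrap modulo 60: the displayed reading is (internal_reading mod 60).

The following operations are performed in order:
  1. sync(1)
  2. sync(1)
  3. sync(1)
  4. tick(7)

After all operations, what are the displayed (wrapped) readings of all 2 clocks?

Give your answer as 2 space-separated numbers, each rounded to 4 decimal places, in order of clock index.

Answer: 5.6000 10.5000

Derivation:
After op 1 sync(1): ref=0.0000 raw=[0.0000 0.0000]
After op 2 sync(1): ref=0.0000 raw=[0.0000 0.0000]
After op 3 sync(1): ref=0.0000 raw=[0.0000 0.0000]
After op 4 tick(7): ref=7.0000 raw=[5.6000 10.5000]
Wrap final raw readings (mod 60): 5.6000 mod 60 = 5.6000; 10.5000 mod 60 = 10.5000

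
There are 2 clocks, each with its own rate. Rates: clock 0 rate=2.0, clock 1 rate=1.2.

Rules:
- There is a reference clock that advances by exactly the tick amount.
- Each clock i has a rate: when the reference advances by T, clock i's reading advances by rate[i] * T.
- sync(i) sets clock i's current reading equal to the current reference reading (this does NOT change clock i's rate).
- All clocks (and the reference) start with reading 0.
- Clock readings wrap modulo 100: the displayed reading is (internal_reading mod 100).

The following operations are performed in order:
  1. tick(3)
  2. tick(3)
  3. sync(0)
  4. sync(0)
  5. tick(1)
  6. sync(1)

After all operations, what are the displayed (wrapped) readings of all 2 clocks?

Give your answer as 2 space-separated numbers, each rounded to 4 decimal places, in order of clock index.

Answer: 8.0000 7.0000

Derivation:
After op 1 tick(3): ref=3.0000 raw=[6.0000 3.6000]
After op 2 tick(3): ref=6.0000 raw=[12.0000 7.2000]
After op 3 sync(0): ref=6.0000 raw=[6.0000 7.2000]
After op 4 sync(0): ref=6.0000 raw=[6.0000 7.2000]
After op 5 tick(1): ref=7.0000 raw=[8.0000 8.4000]
After op 6 sync(1): ref=7.0000 raw=[8.0000 7.0000]
Wrap final raw readings (mod 100): 8.0000 mod 100 = 8.0000; 7.0000 mod 100 = 7.0000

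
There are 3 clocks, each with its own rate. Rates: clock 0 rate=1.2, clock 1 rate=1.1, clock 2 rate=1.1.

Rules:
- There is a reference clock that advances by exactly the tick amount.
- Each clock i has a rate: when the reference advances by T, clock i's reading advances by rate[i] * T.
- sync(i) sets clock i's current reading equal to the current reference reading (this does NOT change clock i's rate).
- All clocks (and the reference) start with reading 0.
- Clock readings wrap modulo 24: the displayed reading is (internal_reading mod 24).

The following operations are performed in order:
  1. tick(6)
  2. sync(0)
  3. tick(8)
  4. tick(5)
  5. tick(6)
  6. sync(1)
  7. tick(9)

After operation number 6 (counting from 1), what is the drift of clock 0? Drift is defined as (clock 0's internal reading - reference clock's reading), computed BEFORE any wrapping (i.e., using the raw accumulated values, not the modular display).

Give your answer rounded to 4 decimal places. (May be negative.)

Answer: 3.8000

Derivation:
After op 1 tick(6): ref=6.0000 raw=[7.2000 6.6000 6.6000]
After op 2 sync(0): ref=6.0000 raw=[6.0000 6.6000 6.6000]
After op 3 tick(8): ref=14.0000 raw=[15.6000 15.4000 15.4000]
After op 4 tick(5): ref=19.0000 raw=[21.6000 20.9000 20.9000]
After op 5 tick(6): ref=25.0000 raw=[28.8000 27.5000 27.5000]
After op 6 sync(1): ref=25.0000 raw=[28.8000 25.0000 27.5000]
Drift of clock 0 after op 6: 28.8000 - 25.0000 = 3.8000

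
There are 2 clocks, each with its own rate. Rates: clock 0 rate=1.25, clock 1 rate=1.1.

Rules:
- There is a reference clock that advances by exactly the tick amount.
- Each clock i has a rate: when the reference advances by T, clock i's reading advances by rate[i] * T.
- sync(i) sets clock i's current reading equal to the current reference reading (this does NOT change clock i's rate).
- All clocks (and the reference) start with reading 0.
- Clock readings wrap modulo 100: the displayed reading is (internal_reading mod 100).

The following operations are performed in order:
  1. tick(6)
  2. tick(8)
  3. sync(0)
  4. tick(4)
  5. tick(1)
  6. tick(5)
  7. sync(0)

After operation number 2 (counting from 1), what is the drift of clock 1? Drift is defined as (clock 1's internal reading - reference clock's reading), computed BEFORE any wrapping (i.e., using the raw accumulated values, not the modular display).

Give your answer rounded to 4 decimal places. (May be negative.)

After op 1 tick(6): ref=6.0000 raw=[7.5000 6.6000]
After op 2 tick(8): ref=14.0000 raw=[17.5000 15.4000]
Drift of clock 1 after op 2: 15.4000 - 14.0000 = 1.4000

Answer: 1.4000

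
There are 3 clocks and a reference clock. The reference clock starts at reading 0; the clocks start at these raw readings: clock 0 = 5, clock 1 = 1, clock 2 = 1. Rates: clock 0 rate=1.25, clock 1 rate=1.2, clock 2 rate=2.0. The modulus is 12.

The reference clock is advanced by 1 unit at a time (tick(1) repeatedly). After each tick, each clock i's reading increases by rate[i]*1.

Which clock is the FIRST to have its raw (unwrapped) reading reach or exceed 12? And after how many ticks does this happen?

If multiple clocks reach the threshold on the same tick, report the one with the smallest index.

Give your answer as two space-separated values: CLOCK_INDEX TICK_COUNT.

Answer: 0 6

Derivation:
clock 0: start=5, rate=1.25, needs 12-5 = 7; ticks = ceil(7/1.25) = ceil(5.6000) = 6; reading at tick 6 = 5 + 1.25*6 = 12.5000
clock 1: start=1, rate=1.2, needs 12-1 = 11; ticks = ceil(11/1.2) = ceil(9.1667) = 10; reading at tick 10 = 1 + 1.2*10 = 13.0000
clock 2: start=1, rate=2.0, needs 12-1 = 11; ticks = ceil(11/2.0) = ceil(5.5000) = 6; reading at tick 6 = 1 + 2.0*6 = 13.0000
Minimum tick count = 6; winners = [0, 2]; smallest index = 0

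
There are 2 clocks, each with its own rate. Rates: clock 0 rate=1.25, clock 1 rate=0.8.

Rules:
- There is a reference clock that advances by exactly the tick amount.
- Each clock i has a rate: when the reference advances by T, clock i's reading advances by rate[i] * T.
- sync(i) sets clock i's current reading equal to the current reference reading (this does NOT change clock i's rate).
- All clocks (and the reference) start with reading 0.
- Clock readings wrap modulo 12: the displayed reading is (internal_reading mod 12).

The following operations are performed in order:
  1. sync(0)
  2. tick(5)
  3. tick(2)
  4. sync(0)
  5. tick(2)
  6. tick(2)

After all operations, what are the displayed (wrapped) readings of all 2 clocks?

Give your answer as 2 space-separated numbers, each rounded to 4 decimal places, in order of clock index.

Answer: 0.0000 8.8000

Derivation:
After op 1 sync(0): ref=0.0000 raw=[0.0000 0.0000]
After op 2 tick(5): ref=5.0000 raw=[6.2500 4.0000]
After op 3 tick(2): ref=7.0000 raw=[8.7500 5.6000]
After op 4 sync(0): ref=7.0000 raw=[7.0000 5.6000]
After op 5 tick(2): ref=9.0000 raw=[9.5000 7.2000]
After op 6 tick(2): ref=11.0000 raw=[12.0000 8.8000]
Wrap final raw readings (mod 12): 12.0000 mod 12 = 0.0000; 8.8000 mod 12 = 8.8000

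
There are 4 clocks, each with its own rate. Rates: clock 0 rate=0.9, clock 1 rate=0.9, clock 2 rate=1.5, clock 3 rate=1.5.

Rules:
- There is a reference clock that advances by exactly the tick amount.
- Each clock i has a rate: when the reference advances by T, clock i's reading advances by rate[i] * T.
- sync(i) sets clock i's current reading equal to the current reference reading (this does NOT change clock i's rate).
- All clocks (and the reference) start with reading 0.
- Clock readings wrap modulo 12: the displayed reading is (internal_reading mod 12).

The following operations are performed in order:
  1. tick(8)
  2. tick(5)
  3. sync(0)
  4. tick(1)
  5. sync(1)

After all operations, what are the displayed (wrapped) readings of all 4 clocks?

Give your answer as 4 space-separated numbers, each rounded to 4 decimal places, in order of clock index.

After op 1 tick(8): ref=8.0000 raw=[7.2000 7.2000 12.0000 12.0000]
After op 2 tick(5): ref=13.0000 raw=[11.7000 11.7000 19.5000 19.5000]
After op 3 sync(0): ref=13.0000 raw=[13.0000 11.7000 19.5000 19.5000]
After op 4 tick(1): ref=14.0000 raw=[13.9000 12.6000 21.0000 21.0000]
After op 5 sync(1): ref=14.0000 raw=[13.9000 14.0000 21.0000 21.0000]
Wrap final raw readings (mod 12): 13.9000 mod 12 = 1.9000; 14.0000 mod 12 = 2.0000; 21.0000 mod 12 = 9.0000; 21.0000 mod 12 = 9.0000

Answer: 1.9000 2.0000 9.0000 9.0000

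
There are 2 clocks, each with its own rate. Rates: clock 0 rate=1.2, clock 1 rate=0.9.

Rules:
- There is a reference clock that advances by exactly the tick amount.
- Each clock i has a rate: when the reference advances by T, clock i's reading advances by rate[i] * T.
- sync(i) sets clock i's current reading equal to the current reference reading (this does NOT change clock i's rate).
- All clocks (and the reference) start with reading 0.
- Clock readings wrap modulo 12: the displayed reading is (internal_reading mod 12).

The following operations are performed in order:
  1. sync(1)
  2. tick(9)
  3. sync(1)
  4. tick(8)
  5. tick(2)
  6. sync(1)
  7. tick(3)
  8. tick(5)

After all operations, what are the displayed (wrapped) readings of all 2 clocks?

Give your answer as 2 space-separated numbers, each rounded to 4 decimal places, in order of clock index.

Answer: 8.4000 2.2000

Derivation:
After op 1 sync(1): ref=0.0000 raw=[0.0000 0.0000]
After op 2 tick(9): ref=9.0000 raw=[10.8000 8.1000]
After op 3 sync(1): ref=9.0000 raw=[10.8000 9.0000]
After op 4 tick(8): ref=17.0000 raw=[20.4000 16.2000]
After op 5 tick(2): ref=19.0000 raw=[22.8000 18.0000]
After op 6 sync(1): ref=19.0000 raw=[22.8000 19.0000]
After op 7 tick(3): ref=22.0000 raw=[26.4000 21.7000]
After op 8 tick(5): ref=27.0000 raw=[32.4000 26.2000]
Wrap final raw readings (mod 12): 32.4000 mod 12 = 8.4000; 26.2000 mod 12 = 2.2000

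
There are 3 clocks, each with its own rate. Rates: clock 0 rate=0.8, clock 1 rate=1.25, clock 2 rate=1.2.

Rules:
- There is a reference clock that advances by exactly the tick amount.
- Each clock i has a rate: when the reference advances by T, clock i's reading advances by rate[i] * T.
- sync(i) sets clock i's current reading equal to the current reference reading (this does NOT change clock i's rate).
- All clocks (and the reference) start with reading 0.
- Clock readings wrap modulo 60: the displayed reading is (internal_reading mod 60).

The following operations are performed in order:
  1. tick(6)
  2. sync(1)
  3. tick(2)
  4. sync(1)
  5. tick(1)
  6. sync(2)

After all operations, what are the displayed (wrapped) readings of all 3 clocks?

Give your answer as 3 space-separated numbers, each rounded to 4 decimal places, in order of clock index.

Answer: 7.2000 9.2500 9.0000

Derivation:
After op 1 tick(6): ref=6.0000 raw=[4.8000 7.5000 7.2000]
After op 2 sync(1): ref=6.0000 raw=[4.8000 6.0000 7.2000]
After op 3 tick(2): ref=8.0000 raw=[6.4000 8.5000 9.6000]
After op 4 sync(1): ref=8.0000 raw=[6.4000 8.0000 9.6000]
After op 5 tick(1): ref=9.0000 raw=[7.2000 9.2500 10.8000]
After op 6 sync(2): ref=9.0000 raw=[7.2000 9.2500 9.0000]
Wrap final raw readings (mod 60): 7.2000 mod 60 = 7.2000; 9.2500 mod 60 = 9.2500; 9.0000 mod 60 = 9.0000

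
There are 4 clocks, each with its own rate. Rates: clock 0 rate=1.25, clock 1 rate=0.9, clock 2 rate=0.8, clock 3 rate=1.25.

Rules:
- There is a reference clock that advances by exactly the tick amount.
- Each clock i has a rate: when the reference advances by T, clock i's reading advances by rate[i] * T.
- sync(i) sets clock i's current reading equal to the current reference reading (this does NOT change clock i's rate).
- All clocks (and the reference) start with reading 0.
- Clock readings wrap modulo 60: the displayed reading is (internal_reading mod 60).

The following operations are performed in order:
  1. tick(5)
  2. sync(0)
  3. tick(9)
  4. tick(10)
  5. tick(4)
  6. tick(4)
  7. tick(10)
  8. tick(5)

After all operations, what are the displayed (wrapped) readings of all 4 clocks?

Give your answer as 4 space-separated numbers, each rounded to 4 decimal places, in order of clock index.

After op 1 tick(5): ref=5.0000 raw=[6.2500 4.5000 4.0000 6.2500]
After op 2 sync(0): ref=5.0000 raw=[5.0000 4.5000 4.0000 6.2500]
After op 3 tick(9): ref=14.0000 raw=[16.2500 12.6000 11.2000 17.5000]
After op 4 tick(10): ref=24.0000 raw=[28.7500 21.6000 19.2000 30.0000]
After op 5 tick(4): ref=28.0000 raw=[33.7500 25.2000 22.4000 35.0000]
After op 6 tick(4): ref=32.0000 raw=[38.7500 28.8000 25.6000 40.0000]
After op 7 tick(10): ref=42.0000 raw=[51.2500 37.8000 33.6000 52.5000]
After op 8 tick(5): ref=47.0000 raw=[57.5000 42.3000 37.6000 58.7500]
Wrap final raw readings (mod 60): 57.5000 mod 60 = 57.5000; 42.3000 mod 60 = 42.3000; 37.6000 mod 60 = 37.6000; 58.7500 mod 60 = 58.7500

Answer: 57.5000 42.3000 37.6000 58.7500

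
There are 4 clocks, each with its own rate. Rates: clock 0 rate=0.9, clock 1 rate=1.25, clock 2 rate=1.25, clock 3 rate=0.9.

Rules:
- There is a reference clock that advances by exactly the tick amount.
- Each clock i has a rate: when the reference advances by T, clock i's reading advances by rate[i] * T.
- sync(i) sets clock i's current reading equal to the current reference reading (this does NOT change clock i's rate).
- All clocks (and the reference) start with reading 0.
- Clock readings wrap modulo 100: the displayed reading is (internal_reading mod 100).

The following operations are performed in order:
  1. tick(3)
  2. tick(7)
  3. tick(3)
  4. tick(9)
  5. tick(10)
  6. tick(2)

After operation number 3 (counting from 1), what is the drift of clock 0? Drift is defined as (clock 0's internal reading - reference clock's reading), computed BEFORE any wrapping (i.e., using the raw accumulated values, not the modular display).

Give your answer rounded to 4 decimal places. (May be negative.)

After op 1 tick(3): ref=3.0000 raw=[2.7000 3.7500 3.7500 2.7000]
After op 2 tick(7): ref=10.0000 raw=[9.0000 12.5000 12.5000 9.0000]
After op 3 tick(3): ref=13.0000 raw=[11.7000 16.2500 16.2500 11.7000]
Drift of clock 0 after op 3: 11.7000 - 13.0000 = -1.3000

Answer: -1.3000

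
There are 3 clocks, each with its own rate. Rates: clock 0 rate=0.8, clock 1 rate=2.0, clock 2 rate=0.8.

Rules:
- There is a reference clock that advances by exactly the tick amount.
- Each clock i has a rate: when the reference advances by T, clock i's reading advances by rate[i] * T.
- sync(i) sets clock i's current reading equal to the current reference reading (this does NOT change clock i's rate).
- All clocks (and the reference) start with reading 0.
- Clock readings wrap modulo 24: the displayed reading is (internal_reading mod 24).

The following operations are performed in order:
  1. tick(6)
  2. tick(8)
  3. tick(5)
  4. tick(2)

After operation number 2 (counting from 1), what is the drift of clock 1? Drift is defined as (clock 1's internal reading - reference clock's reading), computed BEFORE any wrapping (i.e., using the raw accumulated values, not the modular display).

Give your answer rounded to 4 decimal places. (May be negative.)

Answer: 14.0000

Derivation:
After op 1 tick(6): ref=6.0000 raw=[4.8000 12.0000 4.8000]
After op 2 tick(8): ref=14.0000 raw=[11.2000 28.0000 11.2000]
Drift of clock 1 after op 2: 28.0000 - 14.0000 = 14.0000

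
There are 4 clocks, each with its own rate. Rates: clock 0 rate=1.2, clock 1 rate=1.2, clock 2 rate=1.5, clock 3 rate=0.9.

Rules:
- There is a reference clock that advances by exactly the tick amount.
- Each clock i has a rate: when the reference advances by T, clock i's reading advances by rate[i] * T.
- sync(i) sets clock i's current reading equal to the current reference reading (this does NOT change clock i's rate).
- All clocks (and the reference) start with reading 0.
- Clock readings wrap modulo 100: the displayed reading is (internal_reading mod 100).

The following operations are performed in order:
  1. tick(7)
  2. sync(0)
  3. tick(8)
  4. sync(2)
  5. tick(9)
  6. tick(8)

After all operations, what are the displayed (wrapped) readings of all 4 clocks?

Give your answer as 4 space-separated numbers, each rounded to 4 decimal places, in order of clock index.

After op 1 tick(7): ref=7.0000 raw=[8.4000 8.4000 10.5000 6.3000]
After op 2 sync(0): ref=7.0000 raw=[7.0000 8.4000 10.5000 6.3000]
After op 3 tick(8): ref=15.0000 raw=[16.6000 18.0000 22.5000 13.5000]
After op 4 sync(2): ref=15.0000 raw=[16.6000 18.0000 15.0000 13.5000]
After op 5 tick(9): ref=24.0000 raw=[27.4000 28.8000 28.5000 21.6000]
After op 6 tick(8): ref=32.0000 raw=[37.0000 38.4000 40.5000 28.8000]
Wrap final raw readings (mod 100): 37.0000 mod 100 = 37.0000; 38.4000 mod 100 = 38.4000; 40.5000 mod 100 = 40.5000; 28.8000 mod 100 = 28.8000

Answer: 37.0000 38.4000 40.5000 28.8000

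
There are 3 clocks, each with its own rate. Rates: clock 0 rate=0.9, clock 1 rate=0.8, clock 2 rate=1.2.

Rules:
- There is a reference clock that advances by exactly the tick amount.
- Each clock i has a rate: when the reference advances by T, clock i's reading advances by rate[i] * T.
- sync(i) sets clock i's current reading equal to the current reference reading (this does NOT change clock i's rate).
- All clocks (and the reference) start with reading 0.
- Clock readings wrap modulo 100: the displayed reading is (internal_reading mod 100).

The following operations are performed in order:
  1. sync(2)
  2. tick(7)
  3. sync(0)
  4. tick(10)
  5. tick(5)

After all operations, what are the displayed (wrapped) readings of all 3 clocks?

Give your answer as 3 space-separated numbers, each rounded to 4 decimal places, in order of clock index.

Answer: 20.5000 17.6000 26.4000

Derivation:
After op 1 sync(2): ref=0.0000 raw=[0.0000 0.0000 0.0000]
After op 2 tick(7): ref=7.0000 raw=[6.3000 5.6000 8.4000]
After op 3 sync(0): ref=7.0000 raw=[7.0000 5.6000 8.4000]
After op 4 tick(10): ref=17.0000 raw=[16.0000 13.6000 20.4000]
After op 5 tick(5): ref=22.0000 raw=[20.5000 17.6000 26.4000]
Wrap final raw readings (mod 100): 20.5000 mod 100 = 20.5000; 17.6000 mod 100 = 17.6000; 26.4000 mod 100 = 26.4000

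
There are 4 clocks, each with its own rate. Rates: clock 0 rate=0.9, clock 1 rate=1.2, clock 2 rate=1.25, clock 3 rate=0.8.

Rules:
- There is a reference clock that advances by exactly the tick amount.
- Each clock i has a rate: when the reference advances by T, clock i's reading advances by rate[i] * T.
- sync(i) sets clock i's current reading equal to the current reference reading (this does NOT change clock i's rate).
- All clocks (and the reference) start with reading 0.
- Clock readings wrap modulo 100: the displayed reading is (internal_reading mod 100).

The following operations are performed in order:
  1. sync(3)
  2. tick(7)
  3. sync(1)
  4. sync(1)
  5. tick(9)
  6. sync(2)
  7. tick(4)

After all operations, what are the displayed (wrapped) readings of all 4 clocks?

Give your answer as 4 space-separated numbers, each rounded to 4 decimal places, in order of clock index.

Answer: 18.0000 22.6000 21.0000 16.0000

Derivation:
After op 1 sync(3): ref=0.0000 raw=[0.0000 0.0000 0.0000 0.0000]
After op 2 tick(7): ref=7.0000 raw=[6.3000 8.4000 8.7500 5.6000]
After op 3 sync(1): ref=7.0000 raw=[6.3000 7.0000 8.7500 5.6000]
After op 4 sync(1): ref=7.0000 raw=[6.3000 7.0000 8.7500 5.6000]
After op 5 tick(9): ref=16.0000 raw=[14.4000 17.8000 20.0000 12.8000]
After op 6 sync(2): ref=16.0000 raw=[14.4000 17.8000 16.0000 12.8000]
After op 7 tick(4): ref=20.0000 raw=[18.0000 22.6000 21.0000 16.0000]
Wrap final raw readings (mod 100): 18.0000 mod 100 = 18.0000; 22.6000 mod 100 = 22.6000; 21.0000 mod 100 = 21.0000; 16.0000 mod 100 = 16.0000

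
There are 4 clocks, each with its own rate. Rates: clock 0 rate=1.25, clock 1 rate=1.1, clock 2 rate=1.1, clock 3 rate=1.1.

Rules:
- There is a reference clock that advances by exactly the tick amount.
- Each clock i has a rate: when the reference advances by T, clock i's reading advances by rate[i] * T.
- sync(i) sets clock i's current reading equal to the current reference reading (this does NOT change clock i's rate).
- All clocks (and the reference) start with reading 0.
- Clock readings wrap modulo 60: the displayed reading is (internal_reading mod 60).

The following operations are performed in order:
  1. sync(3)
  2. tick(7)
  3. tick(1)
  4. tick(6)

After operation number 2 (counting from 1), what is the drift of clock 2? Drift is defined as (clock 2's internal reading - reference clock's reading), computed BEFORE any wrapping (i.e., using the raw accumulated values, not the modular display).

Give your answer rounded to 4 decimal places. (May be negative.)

After op 1 sync(3): ref=0.0000 raw=[0.0000 0.0000 0.0000 0.0000]
After op 2 tick(7): ref=7.0000 raw=[8.7500 7.7000 7.7000 7.7000]
Drift of clock 2 after op 2: 7.7000 - 7.0000 = 0.7000

Answer: 0.7000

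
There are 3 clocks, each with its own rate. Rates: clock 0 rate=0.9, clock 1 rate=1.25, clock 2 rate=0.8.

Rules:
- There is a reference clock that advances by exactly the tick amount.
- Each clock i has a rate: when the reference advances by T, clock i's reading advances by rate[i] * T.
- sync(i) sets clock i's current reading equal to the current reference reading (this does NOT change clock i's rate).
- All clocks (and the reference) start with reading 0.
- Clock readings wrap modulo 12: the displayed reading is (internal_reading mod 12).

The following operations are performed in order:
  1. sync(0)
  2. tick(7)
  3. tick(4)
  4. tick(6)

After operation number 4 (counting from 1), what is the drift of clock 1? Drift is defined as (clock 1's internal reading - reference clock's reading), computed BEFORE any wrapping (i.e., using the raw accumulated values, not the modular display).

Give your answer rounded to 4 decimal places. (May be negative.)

Answer: 4.2500

Derivation:
After op 1 sync(0): ref=0.0000 raw=[0.0000 0.0000 0.0000]
After op 2 tick(7): ref=7.0000 raw=[6.3000 8.7500 5.6000]
After op 3 tick(4): ref=11.0000 raw=[9.9000 13.7500 8.8000]
After op 4 tick(6): ref=17.0000 raw=[15.3000 21.2500 13.6000]
Drift of clock 1 after op 4: 21.2500 - 17.0000 = 4.2500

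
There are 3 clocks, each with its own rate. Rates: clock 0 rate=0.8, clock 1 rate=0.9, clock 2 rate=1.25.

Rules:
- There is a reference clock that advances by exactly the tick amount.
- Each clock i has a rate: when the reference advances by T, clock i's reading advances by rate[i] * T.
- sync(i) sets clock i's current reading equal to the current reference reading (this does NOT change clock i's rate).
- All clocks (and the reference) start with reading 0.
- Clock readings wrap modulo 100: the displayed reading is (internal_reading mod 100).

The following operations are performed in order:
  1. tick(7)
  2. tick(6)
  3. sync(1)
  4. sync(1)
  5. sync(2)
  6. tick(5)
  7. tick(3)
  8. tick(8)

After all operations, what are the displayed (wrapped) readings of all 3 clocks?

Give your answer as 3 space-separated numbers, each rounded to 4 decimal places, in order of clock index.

Answer: 23.2000 27.4000 33.0000

Derivation:
After op 1 tick(7): ref=7.0000 raw=[5.6000 6.3000 8.7500]
After op 2 tick(6): ref=13.0000 raw=[10.4000 11.7000 16.2500]
After op 3 sync(1): ref=13.0000 raw=[10.4000 13.0000 16.2500]
After op 4 sync(1): ref=13.0000 raw=[10.4000 13.0000 16.2500]
After op 5 sync(2): ref=13.0000 raw=[10.4000 13.0000 13.0000]
After op 6 tick(5): ref=18.0000 raw=[14.4000 17.5000 19.2500]
After op 7 tick(3): ref=21.0000 raw=[16.8000 20.2000 23.0000]
After op 8 tick(8): ref=29.0000 raw=[23.2000 27.4000 33.0000]
Wrap final raw readings (mod 100): 23.2000 mod 100 = 23.2000; 27.4000 mod 100 = 27.4000; 33.0000 mod 100 = 33.0000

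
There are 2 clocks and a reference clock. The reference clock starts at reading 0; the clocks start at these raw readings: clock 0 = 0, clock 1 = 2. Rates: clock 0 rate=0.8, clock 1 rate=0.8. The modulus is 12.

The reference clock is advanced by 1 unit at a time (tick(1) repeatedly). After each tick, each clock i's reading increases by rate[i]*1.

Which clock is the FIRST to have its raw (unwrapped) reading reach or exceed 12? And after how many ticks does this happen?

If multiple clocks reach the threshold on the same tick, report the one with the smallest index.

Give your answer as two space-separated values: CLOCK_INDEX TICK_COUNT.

Answer: 1 13

Derivation:
clock 0: start=0, rate=0.8, needs 12-0 = 12; ticks = ceil(12/0.8) = ceil(15.0000) = 15; reading at tick 15 = 0 + 0.8*15 = 12.0000
clock 1: start=2, rate=0.8, needs 12-2 = 10; ticks = ceil(10/0.8) = ceil(12.5000) = 13; reading at tick 13 = 2 + 0.8*13 = 12.4000
Minimum tick count = 13; winners = [1]; smallest index = 1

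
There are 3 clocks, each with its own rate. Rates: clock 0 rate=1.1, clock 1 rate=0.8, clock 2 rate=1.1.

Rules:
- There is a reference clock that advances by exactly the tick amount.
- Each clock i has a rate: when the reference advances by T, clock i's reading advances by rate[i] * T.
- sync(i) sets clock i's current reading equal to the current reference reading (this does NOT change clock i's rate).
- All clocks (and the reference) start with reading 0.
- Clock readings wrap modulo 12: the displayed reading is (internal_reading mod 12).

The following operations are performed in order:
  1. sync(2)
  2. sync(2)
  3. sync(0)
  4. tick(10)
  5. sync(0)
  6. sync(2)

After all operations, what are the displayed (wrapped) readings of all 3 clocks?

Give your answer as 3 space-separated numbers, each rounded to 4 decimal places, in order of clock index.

After op 1 sync(2): ref=0.0000 raw=[0.0000 0.0000 0.0000]
After op 2 sync(2): ref=0.0000 raw=[0.0000 0.0000 0.0000]
After op 3 sync(0): ref=0.0000 raw=[0.0000 0.0000 0.0000]
After op 4 tick(10): ref=10.0000 raw=[11.0000 8.0000 11.0000]
After op 5 sync(0): ref=10.0000 raw=[10.0000 8.0000 11.0000]
After op 6 sync(2): ref=10.0000 raw=[10.0000 8.0000 10.0000]
Wrap final raw readings (mod 12): 10.0000 mod 12 = 10.0000; 8.0000 mod 12 = 8.0000; 10.0000 mod 12 = 10.0000

Answer: 10.0000 8.0000 10.0000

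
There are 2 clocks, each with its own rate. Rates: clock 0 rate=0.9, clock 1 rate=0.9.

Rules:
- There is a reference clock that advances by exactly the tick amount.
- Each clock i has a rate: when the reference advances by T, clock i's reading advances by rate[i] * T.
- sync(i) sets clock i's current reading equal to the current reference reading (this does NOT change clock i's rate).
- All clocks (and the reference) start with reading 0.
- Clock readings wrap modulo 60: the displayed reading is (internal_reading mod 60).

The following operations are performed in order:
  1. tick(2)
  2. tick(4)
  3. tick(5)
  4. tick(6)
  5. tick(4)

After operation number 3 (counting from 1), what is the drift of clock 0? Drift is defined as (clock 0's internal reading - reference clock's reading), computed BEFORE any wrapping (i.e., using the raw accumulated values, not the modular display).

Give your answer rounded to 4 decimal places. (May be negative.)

Answer: -1.1000

Derivation:
After op 1 tick(2): ref=2.0000 raw=[1.8000 1.8000]
After op 2 tick(4): ref=6.0000 raw=[5.4000 5.4000]
After op 3 tick(5): ref=11.0000 raw=[9.9000 9.9000]
Drift of clock 0 after op 3: 9.9000 - 11.0000 = -1.1000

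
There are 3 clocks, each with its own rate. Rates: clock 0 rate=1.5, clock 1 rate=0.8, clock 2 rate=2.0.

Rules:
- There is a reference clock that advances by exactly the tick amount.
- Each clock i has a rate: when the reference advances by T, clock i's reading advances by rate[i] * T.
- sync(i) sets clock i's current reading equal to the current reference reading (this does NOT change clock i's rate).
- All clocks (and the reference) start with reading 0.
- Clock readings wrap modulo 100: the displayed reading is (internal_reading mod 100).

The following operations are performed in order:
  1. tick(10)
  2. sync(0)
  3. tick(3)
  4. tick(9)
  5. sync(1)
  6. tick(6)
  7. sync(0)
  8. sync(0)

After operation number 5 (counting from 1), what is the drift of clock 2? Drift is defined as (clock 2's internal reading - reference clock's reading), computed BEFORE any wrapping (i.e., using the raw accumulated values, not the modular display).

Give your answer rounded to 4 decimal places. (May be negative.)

Answer: 22.0000

Derivation:
After op 1 tick(10): ref=10.0000 raw=[15.0000 8.0000 20.0000]
After op 2 sync(0): ref=10.0000 raw=[10.0000 8.0000 20.0000]
After op 3 tick(3): ref=13.0000 raw=[14.5000 10.4000 26.0000]
After op 4 tick(9): ref=22.0000 raw=[28.0000 17.6000 44.0000]
After op 5 sync(1): ref=22.0000 raw=[28.0000 22.0000 44.0000]
Drift of clock 2 after op 5: 44.0000 - 22.0000 = 22.0000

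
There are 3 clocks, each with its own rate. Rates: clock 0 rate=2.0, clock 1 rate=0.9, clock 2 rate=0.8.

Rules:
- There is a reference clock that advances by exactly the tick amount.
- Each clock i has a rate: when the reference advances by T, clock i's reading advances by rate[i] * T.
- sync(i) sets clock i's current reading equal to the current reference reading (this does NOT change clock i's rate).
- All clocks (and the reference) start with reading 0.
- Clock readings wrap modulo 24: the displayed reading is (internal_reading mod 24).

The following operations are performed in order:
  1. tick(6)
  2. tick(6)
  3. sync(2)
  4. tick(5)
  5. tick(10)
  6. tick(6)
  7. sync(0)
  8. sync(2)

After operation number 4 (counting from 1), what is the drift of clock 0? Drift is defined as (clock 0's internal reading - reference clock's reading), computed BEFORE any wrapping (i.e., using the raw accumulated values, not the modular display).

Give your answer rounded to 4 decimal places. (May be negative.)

Answer: 17.0000

Derivation:
After op 1 tick(6): ref=6.0000 raw=[12.0000 5.4000 4.8000]
After op 2 tick(6): ref=12.0000 raw=[24.0000 10.8000 9.6000]
After op 3 sync(2): ref=12.0000 raw=[24.0000 10.8000 12.0000]
After op 4 tick(5): ref=17.0000 raw=[34.0000 15.3000 16.0000]
Drift of clock 0 after op 4: 34.0000 - 17.0000 = 17.0000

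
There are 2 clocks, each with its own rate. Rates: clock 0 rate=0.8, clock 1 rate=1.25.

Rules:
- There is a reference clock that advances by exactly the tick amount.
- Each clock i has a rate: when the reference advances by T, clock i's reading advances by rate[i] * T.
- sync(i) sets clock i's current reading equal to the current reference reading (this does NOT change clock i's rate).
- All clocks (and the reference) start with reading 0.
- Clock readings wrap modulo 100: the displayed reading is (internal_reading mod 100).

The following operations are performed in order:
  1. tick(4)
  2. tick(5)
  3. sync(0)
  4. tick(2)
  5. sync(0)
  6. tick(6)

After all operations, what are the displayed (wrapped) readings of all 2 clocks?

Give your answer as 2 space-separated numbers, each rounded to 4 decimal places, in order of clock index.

Answer: 15.8000 21.2500

Derivation:
After op 1 tick(4): ref=4.0000 raw=[3.2000 5.0000]
After op 2 tick(5): ref=9.0000 raw=[7.2000 11.2500]
After op 3 sync(0): ref=9.0000 raw=[9.0000 11.2500]
After op 4 tick(2): ref=11.0000 raw=[10.6000 13.7500]
After op 5 sync(0): ref=11.0000 raw=[11.0000 13.7500]
After op 6 tick(6): ref=17.0000 raw=[15.8000 21.2500]
Wrap final raw readings (mod 100): 15.8000 mod 100 = 15.8000; 21.2500 mod 100 = 21.2500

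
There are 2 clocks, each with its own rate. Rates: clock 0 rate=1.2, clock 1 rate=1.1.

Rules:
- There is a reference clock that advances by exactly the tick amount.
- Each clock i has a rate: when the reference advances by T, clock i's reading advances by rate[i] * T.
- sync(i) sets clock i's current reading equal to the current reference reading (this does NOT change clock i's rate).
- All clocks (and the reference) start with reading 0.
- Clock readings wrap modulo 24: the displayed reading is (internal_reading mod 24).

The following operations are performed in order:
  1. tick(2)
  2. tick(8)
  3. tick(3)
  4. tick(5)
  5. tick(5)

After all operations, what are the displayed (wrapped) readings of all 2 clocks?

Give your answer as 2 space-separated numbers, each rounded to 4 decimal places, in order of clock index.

Answer: 3.6000 1.3000

Derivation:
After op 1 tick(2): ref=2.0000 raw=[2.4000 2.2000]
After op 2 tick(8): ref=10.0000 raw=[12.0000 11.0000]
After op 3 tick(3): ref=13.0000 raw=[15.6000 14.3000]
After op 4 tick(5): ref=18.0000 raw=[21.6000 19.8000]
After op 5 tick(5): ref=23.0000 raw=[27.6000 25.3000]
Wrap final raw readings (mod 24): 27.6000 mod 24 = 3.6000; 25.3000 mod 24 = 1.3000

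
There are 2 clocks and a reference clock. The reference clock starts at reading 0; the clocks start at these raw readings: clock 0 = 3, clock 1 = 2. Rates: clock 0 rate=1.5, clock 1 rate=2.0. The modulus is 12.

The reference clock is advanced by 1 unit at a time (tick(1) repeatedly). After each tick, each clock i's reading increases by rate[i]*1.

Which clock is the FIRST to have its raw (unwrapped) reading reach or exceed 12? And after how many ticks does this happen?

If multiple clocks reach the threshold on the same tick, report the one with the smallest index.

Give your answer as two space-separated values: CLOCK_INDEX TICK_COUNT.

Answer: 1 5

Derivation:
clock 0: start=3, rate=1.5, needs 12-3 = 9; ticks = ceil(9/1.5) = ceil(6.0000) = 6; reading at tick 6 = 3 + 1.5*6 = 12.0000
clock 1: start=2, rate=2.0, needs 12-2 = 10; ticks = ceil(10/2.0) = ceil(5.0000) = 5; reading at tick 5 = 2 + 2.0*5 = 12.0000
Minimum tick count = 5; winners = [1]; smallest index = 1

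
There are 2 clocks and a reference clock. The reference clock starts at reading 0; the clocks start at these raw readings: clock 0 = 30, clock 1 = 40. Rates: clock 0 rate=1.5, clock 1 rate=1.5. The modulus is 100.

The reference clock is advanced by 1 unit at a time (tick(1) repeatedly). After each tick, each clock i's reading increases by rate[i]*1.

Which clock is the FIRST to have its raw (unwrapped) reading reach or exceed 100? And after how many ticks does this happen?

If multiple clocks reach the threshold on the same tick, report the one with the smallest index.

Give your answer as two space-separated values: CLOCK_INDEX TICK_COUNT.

clock 0: start=30, rate=1.5, needs 100-30 = 70; ticks = ceil(70/1.5) = ceil(46.6667) = 47; reading at tick 47 = 30 + 1.5*47 = 100.5000
clock 1: start=40, rate=1.5, needs 100-40 = 60; ticks = ceil(60/1.5) = ceil(40.0000) = 40; reading at tick 40 = 40 + 1.5*40 = 100.0000
Minimum tick count = 40; winners = [1]; smallest index = 1

Answer: 1 40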